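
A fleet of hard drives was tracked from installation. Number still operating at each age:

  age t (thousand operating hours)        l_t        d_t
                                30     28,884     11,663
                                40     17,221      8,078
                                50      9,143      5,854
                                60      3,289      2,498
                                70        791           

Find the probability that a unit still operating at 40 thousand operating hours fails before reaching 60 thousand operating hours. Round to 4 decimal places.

0.8090

P(fail before 60 | operational at 40) = 1 − l_60/l_40 = 1 − 3,289/17,221 = (13,932)/17,221 = 0.809012.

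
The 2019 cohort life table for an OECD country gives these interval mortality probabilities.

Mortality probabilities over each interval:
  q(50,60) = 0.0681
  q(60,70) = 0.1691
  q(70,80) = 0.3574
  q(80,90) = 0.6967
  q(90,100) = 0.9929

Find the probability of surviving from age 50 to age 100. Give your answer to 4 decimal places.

0.0011

Chaining the interval survival probabilities: (1 − 0.0681) × (1 − 0.1691) × (1 − 0.3574) × (1 − 0.6967) × (1 − 0.9929).
= 0.9319 × 0.8309 × 0.6426 × 0.3033 × 0.0071 = 0.001071.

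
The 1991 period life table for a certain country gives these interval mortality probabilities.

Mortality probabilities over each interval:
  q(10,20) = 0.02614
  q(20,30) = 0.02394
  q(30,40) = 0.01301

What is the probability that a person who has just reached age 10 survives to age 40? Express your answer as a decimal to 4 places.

The overall survival probability is (1 − 0.02614) × (1 − 0.02394) × (1 − 0.01301).
= 0.97386 × 0.97606 × 0.98699 = 0.938179.

0.9382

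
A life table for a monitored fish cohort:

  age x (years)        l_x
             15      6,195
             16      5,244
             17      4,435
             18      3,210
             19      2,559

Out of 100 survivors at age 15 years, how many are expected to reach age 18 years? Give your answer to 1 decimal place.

51.8

The relevant probability is 3,210/6,195 = 0.518160.
Expected number = 100 × 0.518160 = 51.8.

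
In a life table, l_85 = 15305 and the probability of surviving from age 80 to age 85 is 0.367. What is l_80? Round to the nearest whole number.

l_80 = l_85 / p = 15305 / 0.367 = 41703.

41703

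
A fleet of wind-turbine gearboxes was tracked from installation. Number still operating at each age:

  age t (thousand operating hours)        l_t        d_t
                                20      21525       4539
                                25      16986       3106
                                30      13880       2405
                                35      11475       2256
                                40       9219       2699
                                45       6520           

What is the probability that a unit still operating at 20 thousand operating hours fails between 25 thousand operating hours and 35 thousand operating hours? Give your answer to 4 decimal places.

This is the probability of reaching 25 but not 35, conditional on being operational at 20: (l_25 − l_35) / l_20.
= (16986 − 11475) / 21525 = 5511 / 21525 = 0.256028.

0.2560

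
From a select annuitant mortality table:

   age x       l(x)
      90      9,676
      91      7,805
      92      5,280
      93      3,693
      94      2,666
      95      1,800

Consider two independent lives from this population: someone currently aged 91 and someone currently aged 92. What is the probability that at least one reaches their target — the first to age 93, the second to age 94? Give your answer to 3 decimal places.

0.739

p₁ = l(93)/l(91) = 3,693/7,805 = 0.473158; p₂ = l(94)/l(92) = 2,666/5,280 = 0.504924.
P(at least one) = 1 − (1−p₁)(1−p₂) = 1 − 0.526842 × 0.495076 = 0.739173.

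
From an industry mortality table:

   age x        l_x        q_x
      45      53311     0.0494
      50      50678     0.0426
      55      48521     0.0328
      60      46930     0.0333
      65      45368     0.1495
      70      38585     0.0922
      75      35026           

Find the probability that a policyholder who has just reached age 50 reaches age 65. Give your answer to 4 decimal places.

0.8952

We want 15p50 = l_65/l_50.
The conditional survival probability is l_65/l_50 = 45368/50678 = 0.895221.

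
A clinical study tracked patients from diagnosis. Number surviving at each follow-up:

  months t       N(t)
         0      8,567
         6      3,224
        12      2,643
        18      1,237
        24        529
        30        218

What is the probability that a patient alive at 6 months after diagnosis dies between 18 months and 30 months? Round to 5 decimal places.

0.31607

This is the probability of reaching 18 but not 30, conditional on being alive at 6: (N(18) − N(30)) / N(6).
= (1,237 − 218) / 3,224 = 1,019 / 3,224 = 0.316067.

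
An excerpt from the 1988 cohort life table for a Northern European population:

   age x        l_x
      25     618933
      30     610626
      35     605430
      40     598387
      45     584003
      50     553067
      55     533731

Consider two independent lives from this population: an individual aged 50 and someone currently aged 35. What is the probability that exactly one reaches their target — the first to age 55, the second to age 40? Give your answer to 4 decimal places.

0.0458

p₁ = l_55/l_50 = 533731/553067 = 0.965039; p₂ = l_40/l_35 = 598387/605430 = 0.988367.
P(exactly one) = p₁(1−p₂) + (1−p₁)p₂ = 0.011226 + 0.034554 = 0.045781.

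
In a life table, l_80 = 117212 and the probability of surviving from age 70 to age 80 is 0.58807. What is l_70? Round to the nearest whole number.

l_70 = l_80 / p = 117212 / 0.58807 = 199316.

199316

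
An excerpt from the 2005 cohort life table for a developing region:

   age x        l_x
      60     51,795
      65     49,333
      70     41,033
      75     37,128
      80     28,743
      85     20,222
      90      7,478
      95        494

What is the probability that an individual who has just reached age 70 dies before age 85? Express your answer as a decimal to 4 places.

0.5072

P(die before 85 | alive at 70) = 1 − l_85/l_70 = 1 − 20,222/41,033 = (20,811)/41,033 = 0.507177.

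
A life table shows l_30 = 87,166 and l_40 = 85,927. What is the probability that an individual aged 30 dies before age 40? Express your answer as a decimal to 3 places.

P(die before 40 | alive at 30) = 1 − l_40/l_30 = 1 − 85,927/87,166 = (1,239)/87,166 = 0.014214.

0.014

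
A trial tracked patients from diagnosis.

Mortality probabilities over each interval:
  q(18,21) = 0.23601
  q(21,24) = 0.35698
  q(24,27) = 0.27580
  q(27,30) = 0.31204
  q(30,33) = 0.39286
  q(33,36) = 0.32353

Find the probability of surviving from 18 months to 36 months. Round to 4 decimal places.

Chaining the interval survival probabilities: (1 − 0.23601) × (1 − 0.35698) × (1 − 0.27580) × (1 − 0.31204) × (1 − 0.39286) × (1 − 0.32353).
= 0.76399 × 0.64302 × 0.72420 × 0.68796 × 0.60714 × 0.67647 = 0.100524.

0.1005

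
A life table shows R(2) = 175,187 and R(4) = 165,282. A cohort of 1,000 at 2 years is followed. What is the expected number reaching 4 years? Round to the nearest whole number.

The relevant probability is 165,282/175,187 = 0.943460.
Expected number = 1,000 × 0.943460 = 943.

943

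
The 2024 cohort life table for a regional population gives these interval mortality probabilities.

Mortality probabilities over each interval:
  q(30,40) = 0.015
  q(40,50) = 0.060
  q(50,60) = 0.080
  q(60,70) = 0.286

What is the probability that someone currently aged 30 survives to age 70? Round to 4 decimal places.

Survival from 30 to 70 is the product of surviving each interval: (1 − 0.015) × (1 − 0.060) × (1 − 0.080) × (1 − 0.286).
= 0.985 × 0.940 × 0.920 × 0.714 = 0.608205.

0.6082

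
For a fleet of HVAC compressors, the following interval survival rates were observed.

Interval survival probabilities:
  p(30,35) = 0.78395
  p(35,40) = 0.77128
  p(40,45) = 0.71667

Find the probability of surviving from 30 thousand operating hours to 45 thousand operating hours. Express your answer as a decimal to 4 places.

The overall survival probability is 0.78395 × 0.77128 × 0.71667.
= 0.433331.

0.4333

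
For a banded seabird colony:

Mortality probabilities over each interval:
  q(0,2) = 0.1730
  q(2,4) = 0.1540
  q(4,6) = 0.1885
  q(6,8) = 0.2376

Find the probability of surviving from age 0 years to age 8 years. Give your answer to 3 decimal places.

0.433

Chaining the interval survival probabilities: (1 − 0.1730) × (1 − 0.1540) × (1 − 0.1885) × (1 − 0.2376).
= 0.8270 × 0.8460 × 0.8115 × 0.7624 = 0.432860.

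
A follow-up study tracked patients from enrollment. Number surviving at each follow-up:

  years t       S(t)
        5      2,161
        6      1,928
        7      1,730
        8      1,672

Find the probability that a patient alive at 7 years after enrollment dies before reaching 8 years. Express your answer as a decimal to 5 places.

0.03353

P(die before 8 | alive at 7) = 1 − S(8)/S(7) = 1 − 1,672/1,730 = (58)/1,730 = 0.033526.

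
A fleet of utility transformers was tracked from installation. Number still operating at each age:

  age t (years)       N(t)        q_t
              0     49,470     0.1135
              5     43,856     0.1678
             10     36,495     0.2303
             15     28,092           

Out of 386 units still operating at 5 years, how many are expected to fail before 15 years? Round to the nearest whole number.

The relevant probability is 1 − 28,092/43,856 = 0.359449.
Expected number = 386 × 0.359449 = 139.

139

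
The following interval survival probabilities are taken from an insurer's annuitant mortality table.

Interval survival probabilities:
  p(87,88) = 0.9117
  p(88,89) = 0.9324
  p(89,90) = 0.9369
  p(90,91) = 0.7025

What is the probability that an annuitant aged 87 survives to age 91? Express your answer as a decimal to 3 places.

Chaining the interval survival probabilities: 0.9117 × 0.9324 × 0.9369 × 0.7025.
= 0.559492.

0.559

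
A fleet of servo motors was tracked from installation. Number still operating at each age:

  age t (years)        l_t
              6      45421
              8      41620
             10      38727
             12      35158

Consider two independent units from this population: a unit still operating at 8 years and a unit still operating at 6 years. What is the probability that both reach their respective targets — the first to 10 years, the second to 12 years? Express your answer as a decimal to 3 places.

0.720

p₁ = l_10/l_8 = 38727/41620 = 0.930490; p₂ = l_12/l_6 = 35158/45421 = 0.774047.
P(both) = p₁ × p₂ = 0.930490 × 0.774047 = 0.720243.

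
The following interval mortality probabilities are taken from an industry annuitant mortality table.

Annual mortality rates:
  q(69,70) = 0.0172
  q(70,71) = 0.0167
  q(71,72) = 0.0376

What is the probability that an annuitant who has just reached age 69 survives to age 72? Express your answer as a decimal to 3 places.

Chaining the interval survival probabilities: (1 − 0.0172) × (1 − 0.0167) × (1 − 0.0376).
= 0.9828 × 0.9833 × 0.9624 = 0.930051.

0.930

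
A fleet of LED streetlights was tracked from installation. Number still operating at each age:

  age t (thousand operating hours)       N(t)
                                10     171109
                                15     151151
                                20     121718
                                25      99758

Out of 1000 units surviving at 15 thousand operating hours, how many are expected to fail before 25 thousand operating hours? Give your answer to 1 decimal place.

340.0

The relevant probability is 1 − 99758/151151 = 0.340011.
Expected number = 1000 × 0.340011 = 340.0.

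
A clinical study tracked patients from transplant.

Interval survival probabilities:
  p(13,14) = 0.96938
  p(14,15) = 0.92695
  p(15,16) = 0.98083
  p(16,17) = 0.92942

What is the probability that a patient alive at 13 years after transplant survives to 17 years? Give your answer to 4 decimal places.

P(survive 13→17) = 0.96938 × 0.92695 × 0.98083 × 0.92942.
= 0.819136.

0.8191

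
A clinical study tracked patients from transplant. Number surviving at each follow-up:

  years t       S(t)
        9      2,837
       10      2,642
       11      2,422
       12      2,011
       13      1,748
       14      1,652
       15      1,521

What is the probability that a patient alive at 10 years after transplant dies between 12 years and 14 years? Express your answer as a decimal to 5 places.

This is the probability of reaching 12 but not 14, conditional on being alive at 10: (S(12) − S(14)) / S(10).
= (2,011 − 1,652) / 2,642 = 359 / 2,642 = 0.135882.

0.13588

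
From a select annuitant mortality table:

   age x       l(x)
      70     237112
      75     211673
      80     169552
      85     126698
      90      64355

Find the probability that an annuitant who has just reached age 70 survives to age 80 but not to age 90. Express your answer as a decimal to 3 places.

This is the probability of reaching 80 but not 90, conditional on being alive at 70: (l(80) − l(90)) / l(70).
= (169552 − 64355) / 237112 = 105197 / 237112 = 0.443660.

0.444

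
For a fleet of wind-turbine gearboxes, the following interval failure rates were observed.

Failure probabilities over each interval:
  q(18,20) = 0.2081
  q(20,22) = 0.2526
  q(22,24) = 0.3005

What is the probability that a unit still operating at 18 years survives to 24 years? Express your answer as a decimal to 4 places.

Survival from 18 to 24 is the product of surviving each interval: (1 − 0.2081) × (1 − 0.2526) × (1 − 0.3005).
= 0.7919 × 0.7474 × 0.6995 = 0.414010.

0.4140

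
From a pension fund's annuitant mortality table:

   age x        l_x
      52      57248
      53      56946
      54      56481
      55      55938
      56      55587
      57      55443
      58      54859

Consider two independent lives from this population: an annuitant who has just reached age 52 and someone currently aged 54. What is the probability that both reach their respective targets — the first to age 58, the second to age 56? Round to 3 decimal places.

0.943

p₁ = l_58/l_52 = 54859/57248 = 0.958269; p₂ = l_56/l_54 = 55587/56481 = 0.984172.
P(both) = p₁ × p₂ = 0.958269 × 0.984172 = 0.943102.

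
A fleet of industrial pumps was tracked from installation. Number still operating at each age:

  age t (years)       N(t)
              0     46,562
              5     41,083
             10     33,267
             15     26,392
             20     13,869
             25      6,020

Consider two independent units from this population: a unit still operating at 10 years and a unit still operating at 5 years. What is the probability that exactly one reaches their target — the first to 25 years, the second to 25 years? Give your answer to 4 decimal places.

0.2745

p₁ = N(25)/N(10) = 6,020/33,267 = 0.180960; p₂ = N(25)/N(5) = 6,020/41,083 = 0.146533.
P(exactly one) = p₁(1−p₂) + (1−p₁)p₂ = 0.154443 + 0.120016 = 0.274460.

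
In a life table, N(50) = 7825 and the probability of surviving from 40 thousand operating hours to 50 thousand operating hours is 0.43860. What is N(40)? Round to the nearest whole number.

17841

N(40) = N(50) / p = 7825 / 0.43860 = 17841.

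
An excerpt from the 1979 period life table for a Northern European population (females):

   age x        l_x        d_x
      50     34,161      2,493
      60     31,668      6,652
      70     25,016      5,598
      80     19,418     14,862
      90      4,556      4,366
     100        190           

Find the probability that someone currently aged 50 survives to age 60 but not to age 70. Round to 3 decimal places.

0.195

This is the probability of reaching 60 but not 70, conditional on being alive at 50: (l_60 − l_70) / l_50.
= (31,668 − 25,016) / 34,161 = 6,652 / 34,161 = 0.194725.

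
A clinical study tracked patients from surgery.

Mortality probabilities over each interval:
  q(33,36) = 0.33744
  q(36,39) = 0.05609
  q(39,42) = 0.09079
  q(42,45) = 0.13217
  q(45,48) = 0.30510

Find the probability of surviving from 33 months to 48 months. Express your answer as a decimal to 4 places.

0.3429

The overall survival probability is (1 − 0.33744) × (1 − 0.05609) × (1 − 0.09079) × (1 − 0.13217) × (1 − 0.30510).
= 0.66256 × 0.94391 × 0.90921 × 0.86783 × 0.69490 = 0.342907.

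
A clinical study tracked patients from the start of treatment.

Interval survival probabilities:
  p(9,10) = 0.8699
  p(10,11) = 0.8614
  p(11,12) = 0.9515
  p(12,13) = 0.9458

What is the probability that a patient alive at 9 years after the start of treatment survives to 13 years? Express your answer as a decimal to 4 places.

The overall survival probability is 0.8699 × 0.8614 × 0.9515 × 0.9458.
= 0.674345.

0.6743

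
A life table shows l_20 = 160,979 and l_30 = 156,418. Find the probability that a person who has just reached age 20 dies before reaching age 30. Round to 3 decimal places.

0.028

P(die before 30 | alive at 20) = 1 − l_30/l_20 = 1 − 156,418/160,979 = (4,561)/160,979 = 0.028333.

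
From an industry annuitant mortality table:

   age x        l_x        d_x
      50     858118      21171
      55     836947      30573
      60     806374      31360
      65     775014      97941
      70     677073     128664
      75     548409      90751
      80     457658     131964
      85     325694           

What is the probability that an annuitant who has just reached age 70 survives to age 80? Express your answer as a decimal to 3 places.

0.676

We want 10p70 = l_80/l_70.
The conditional survival probability is l_80/l_70 = 457658/677073 = 0.675936.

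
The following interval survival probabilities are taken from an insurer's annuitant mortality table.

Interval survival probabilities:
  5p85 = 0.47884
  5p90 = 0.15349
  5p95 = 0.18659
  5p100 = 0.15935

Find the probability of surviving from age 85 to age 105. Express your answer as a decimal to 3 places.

0.002

The overall survival probability is 0.47884 × 0.15349 × 0.18659 × 0.15935.
= 0.002185.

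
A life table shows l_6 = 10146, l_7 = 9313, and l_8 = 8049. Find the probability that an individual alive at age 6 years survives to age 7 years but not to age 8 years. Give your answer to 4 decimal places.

0.1246

This is the probability of reaching 7 but not 8, conditional on being alive at 6: (l_7 − l_8) / l_6.
= (9313 − 8049) / 10146 = 1264 / 10146 = 0.124581.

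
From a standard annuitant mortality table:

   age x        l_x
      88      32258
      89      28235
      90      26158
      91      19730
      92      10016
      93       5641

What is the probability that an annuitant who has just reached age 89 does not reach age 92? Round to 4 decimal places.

0.6453

P(die before 92 | alive at 89) = 1 − l_92/l_89 = 1 − 10016/28235 = (18219)/28235 = 0.645263.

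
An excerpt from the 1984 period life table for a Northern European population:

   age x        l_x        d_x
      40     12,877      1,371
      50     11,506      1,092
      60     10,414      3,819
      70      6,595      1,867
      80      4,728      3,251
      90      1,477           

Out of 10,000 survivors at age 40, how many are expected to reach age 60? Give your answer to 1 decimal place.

8087.3

The relevant probability is 10,414/12,877 = 0.808729.
Expected number = 10,000 × 0.808729 = 8087.3.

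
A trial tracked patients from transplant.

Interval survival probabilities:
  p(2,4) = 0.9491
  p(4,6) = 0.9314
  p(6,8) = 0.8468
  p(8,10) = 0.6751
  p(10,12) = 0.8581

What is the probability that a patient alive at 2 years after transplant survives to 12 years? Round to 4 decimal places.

0.4336

Chaining the interval survival probabilities: 0.9491 × 0.9314 × 0.8468 × 0.6751 × 0.8581.
= 0.433646.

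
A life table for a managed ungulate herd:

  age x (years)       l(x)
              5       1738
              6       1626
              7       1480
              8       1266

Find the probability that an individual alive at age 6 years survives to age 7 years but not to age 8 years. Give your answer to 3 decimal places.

This is the probability of reaching 7 but not 8, conditional on being alive at 6: (l(7) − l(8)) / l(6).
= (1480 − 1266) / 1626 = 214 / 1626 = 0.131611.

0.132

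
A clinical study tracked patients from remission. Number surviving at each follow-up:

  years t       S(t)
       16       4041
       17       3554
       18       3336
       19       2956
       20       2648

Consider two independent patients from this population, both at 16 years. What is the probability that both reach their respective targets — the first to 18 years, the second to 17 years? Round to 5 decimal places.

p₁ = S(18)/S(16) = 3336/4041 = 0.825538; p₂ = S(17)/S(16) = 3554/4041 = 0.879485.
P(both) = p₁ × p₂ = 0.825538 × 0.879485 = 0.726048.

0.72605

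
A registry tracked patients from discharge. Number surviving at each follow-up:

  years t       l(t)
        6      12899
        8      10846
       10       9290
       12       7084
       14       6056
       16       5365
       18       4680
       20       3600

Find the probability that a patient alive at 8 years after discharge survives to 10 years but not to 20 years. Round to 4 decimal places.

0.5246

This is the probability of reaching 10 but not 20, conditional on being alive at 8: (l(10) − l(20)) / l(8).
= (9290 − 3600) / 10846 = 5690 / 10846 = 0.524617.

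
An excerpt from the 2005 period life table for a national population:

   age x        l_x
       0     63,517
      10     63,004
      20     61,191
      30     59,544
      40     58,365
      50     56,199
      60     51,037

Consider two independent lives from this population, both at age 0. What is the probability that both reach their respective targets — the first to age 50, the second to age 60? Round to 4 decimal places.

0.7109

p₁ = l_50/l_0 = 56,199/63,517 = 0.884787; p₂ = l_60/l_0 = 51,037/63,517 = 0.803517.
P(both) = p₁ × p₂ = 0.884787 × 0.803517 = 0.710941.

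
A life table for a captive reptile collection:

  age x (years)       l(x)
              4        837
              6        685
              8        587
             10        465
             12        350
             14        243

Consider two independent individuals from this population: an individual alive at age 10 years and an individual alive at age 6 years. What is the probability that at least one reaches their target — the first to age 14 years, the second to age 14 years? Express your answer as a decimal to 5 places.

0.69194

p₁ = l(14)/l(10) = 243/465 = 0.522581; p₂ = l(14)/l(6) = 243/685 = 0.354745.
P(at least one) = 1 − (1−p₁)(1−p₂) = 1 − 0.477419 × 0.645255 = 0.691943.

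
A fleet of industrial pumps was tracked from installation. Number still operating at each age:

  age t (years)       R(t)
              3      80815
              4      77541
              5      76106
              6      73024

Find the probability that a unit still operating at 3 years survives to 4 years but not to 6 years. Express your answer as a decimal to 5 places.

0.05589

This is the probability of reaching 4 but not 6, conditional on being operational at 3: (R(4) − R(6)) / R(3).
= (77541 − 73024) / 80815 = 4517 / 80815 = 0.055893.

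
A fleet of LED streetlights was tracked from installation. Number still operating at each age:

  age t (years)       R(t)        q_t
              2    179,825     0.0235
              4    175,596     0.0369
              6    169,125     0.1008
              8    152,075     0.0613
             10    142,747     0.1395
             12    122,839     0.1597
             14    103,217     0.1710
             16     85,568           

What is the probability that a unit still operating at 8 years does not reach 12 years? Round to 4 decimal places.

P(fail before 12 | operational at 8) = 1 − R(12)/R(8) = 1 − 122,839/152,075 = (29,236)/152,075 = 0.192247.

0.1922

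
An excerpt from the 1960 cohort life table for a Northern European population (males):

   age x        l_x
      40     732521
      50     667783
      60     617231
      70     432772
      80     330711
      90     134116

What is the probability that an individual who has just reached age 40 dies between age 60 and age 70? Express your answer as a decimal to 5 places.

0.25181

We want 20|10q40 = (l_60 − l_70)/l_40.
This is the probability of reaching 60 but not 70, conditional on being alive at 40: (l_60 − l_70) / l_40.
= (617231 − 432772) / 732521 = 184459 / 732521 = 0.251814.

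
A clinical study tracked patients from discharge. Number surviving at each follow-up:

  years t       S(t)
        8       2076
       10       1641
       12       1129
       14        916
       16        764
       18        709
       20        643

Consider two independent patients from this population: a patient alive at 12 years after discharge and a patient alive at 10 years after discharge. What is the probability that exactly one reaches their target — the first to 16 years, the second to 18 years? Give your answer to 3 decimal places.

p₁ = S(16)/S(12) = 764/1129 = 0.676705; p₂ = S(18)/S(10) = 709/1641 = 0.432054.
P(exactly one) = p₁(1−p₂) + (1−p₁)p₂ = 0.384332 + 0.139681 = 0.524013.

0.524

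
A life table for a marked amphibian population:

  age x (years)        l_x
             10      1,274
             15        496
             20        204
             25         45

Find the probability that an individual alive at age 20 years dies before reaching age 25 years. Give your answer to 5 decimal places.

P(die before 25 | alive at 20) = 1 − l_25/l_20 = 1 − 45/204 = (159)/204 = 0.779412.

0.77941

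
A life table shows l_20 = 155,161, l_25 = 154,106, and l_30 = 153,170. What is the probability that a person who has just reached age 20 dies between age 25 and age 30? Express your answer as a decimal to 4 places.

0.0060

We want 5|5q20 = (l_25 − l_30)/l_20.
This is the probability of reaching 25 but not 30, conditional on being alive at 20: (l_25 − l_30) / l_20.
= (154,106 − 153,170) / 155,161 = 936 / 155,161 = 0.006032.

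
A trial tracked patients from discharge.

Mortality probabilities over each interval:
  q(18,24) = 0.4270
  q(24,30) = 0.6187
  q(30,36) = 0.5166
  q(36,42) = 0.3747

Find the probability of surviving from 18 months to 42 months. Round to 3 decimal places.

0.066

Survival from 18 to 42 is the product of surviving each interval: (1 − 0.4270) × (1 − 0.6187) × (1 − 0.5166) × (1 − 0.3747).
= 0.5730 × 0.3813 × 0.4834 × 0.6253 = 0.066041.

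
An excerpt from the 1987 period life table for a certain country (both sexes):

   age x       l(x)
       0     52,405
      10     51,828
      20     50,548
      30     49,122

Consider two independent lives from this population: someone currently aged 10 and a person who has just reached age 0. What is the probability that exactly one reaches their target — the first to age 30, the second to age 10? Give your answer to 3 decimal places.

0.062

p₁ = l(30)/l(10) = 49,122/51,828 = 0.947789; p₂ = l(10)/l(0) = 51,828/52,405 = 0.988990.
P(exactly one) = p₁(1−p₂) + (1−p₁)p₂ = 0.010435 + 0.051636 = 0.062071.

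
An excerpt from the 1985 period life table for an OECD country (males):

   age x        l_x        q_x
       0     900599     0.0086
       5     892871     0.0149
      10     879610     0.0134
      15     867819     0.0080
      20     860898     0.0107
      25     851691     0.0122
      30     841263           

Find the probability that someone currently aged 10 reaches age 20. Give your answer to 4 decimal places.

We want 10p10 = l_20/l_10.
The conditional survival probability is l_20/l_10 = 860898/879610 = 0.978727.

0.9787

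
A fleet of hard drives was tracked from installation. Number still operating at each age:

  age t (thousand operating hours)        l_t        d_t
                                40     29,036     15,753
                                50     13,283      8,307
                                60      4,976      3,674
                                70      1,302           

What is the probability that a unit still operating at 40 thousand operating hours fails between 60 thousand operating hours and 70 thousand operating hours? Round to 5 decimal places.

0.12653

This is the probability of reaching 60 but not 70, conditional on being operational at 40: (l_60 − l_70) / l_40.
= (4,976 − 1,302) / 29,036 = 3,674 / 29,036 = 0.126533.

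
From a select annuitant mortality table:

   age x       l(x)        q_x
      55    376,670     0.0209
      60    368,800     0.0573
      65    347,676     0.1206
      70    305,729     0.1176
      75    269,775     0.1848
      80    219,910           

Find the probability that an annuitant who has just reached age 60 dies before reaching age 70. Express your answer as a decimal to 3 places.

0.171

P(die before 70 | alive at 60) = 1 − l(70)/l(60) = 1 − 305,729/368,800 = (63,071)/368,800 = 0.171017.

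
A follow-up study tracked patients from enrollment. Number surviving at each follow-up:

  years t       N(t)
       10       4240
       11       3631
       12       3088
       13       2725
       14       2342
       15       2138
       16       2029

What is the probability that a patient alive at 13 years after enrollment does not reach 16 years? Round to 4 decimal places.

P(die before 16 | alive at 13) = 1 − N(16)/N(13) = 1 − 2029/2725 = (696)/2725 = 0.255413.

0.2554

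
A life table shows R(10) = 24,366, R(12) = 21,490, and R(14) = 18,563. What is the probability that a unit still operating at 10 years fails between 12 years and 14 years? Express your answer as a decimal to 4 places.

0.1201

This is the probability of reaching 12 but not 14, conditional on being operational at 10: (R(12) − R(14)) / R(10).
= (21,490 − 18,563) / 24,366 = 2,927 / 24,366 = 0.120126.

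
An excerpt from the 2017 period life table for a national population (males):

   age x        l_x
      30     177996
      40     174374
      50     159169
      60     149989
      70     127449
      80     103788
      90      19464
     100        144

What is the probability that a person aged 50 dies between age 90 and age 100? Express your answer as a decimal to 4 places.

0.1214

We want 40|10q50 = (l_90 − l_100)/l_50.
This is the probability of reaching 90 but not 100, conditional on being alive at 50: (l_90 − l_100) / l_50.
= (19464 − 144) / 159169 = 19320 / 159169 = 0.121380.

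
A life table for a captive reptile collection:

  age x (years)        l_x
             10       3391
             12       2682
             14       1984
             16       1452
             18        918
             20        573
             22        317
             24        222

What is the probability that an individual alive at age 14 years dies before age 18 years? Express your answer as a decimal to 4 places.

0.5373

P(die before 18 | alive at 14) = 1 − l_18/l_14 = 1 − 918/1984 = (1066)/1984 = 0.537298.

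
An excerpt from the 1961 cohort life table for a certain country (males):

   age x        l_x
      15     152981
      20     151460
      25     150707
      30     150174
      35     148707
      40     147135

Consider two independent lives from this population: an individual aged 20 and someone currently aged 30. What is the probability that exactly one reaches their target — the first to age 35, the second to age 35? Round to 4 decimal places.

0.0276

p₁ = l_35/l_20 = 148707/151460 = 0.981824; p₂ = l_35/l_30 = 148707/150174 = 0.990231.
P(exactly one) = p₁(1−p₂) + (1−p₁)p₂ = 0.009591 + 0.017998 = 0.027590.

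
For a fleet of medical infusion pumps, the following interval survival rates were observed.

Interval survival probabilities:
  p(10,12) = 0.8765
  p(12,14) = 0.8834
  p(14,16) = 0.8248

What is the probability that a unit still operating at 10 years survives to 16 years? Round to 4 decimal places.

0.6386

Survival from 10 to 16 is the product of surviving each interval: 0.8765 × 0.8834 × 0.8248.
= 0.638643.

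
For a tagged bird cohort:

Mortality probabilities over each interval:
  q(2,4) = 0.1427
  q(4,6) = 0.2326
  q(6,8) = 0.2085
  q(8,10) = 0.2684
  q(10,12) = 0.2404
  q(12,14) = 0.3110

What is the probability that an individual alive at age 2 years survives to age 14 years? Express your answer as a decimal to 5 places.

0.19938

P(survive 2→14) = (1 − 0.1427) × (1 − 0.2326) × (1 − 0.2085) × (1 − 0.2684) × (1 − 0.2404) × (1 − 0.3110).
= 0.8573 × 0.7674 × 0.7915 × 0.7316 × 0.7596 × 0.6890 = 0.199381.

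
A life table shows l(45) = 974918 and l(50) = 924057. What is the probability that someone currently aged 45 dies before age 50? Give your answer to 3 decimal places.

0.052

P(die before 50 | alive at 45) = 1 − l(50)/l(45) = 1 − 924057/974918 = (50861)/974918 = 0.052170.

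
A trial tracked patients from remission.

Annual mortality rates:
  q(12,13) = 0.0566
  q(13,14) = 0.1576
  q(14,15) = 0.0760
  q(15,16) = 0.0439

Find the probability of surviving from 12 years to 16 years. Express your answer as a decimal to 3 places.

P(survive 12→16) = (1 − 0.0566) × (1 − 0.1576) × (1 − 0.0760) × (1 − 0.0439).
= 0.9434 × 0.8424 × 0.9240 × 0.9561 = 0.702085.

0.702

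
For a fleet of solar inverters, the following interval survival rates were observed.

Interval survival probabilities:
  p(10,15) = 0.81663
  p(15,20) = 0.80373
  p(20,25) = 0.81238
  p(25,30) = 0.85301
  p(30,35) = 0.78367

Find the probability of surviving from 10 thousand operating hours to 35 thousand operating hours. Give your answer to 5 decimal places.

Survival from 10 to 35 is the product of surviving each interval: 0.81663 × 0.80373 × 0.81238 × 0.85301 × 0.78367.
= 0.356436.

0.35644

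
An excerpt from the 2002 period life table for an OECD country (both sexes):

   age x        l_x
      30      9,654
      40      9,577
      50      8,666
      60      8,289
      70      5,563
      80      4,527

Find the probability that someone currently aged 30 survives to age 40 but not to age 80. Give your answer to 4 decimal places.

This is the probability of reaching 40 but not 80, conditional on being alive at 30: (l_40 − l_80) / l_30.
= (9,577 − 4,527) / 9,654 = 5,050 / 9,654 = 0.523099.

0.5231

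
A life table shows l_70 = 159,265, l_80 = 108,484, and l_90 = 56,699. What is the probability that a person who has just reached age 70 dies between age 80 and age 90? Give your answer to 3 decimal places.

This is the probability of reaching 80 but not 90, conditional on being alive at 70: (l_80 − l_90) / l_70.
= (108,484 − 56,699) / 159,265 = 51,785 / 159,265 = 0.325150.

0.325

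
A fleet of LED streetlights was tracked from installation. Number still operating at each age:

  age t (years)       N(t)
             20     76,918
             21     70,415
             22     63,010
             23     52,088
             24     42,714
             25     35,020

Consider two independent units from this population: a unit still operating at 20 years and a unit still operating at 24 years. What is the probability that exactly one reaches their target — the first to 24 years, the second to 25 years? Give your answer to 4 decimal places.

p₁ = N(24)/N(20) = 42,714/76,918 = 0.555319; p₂ = N(25)/N(24) = 35,020/42,714 = 0.819872.
P(exactly one) = p₁(1−p₂) + (1−p₁)p₂ = 0.100029 + 0.364582 = 0.464610.

0.4646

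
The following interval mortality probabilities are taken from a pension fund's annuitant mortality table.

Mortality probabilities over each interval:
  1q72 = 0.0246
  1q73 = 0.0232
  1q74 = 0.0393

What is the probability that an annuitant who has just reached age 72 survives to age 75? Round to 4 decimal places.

0.9153

3p72 = (1 − 0.0246) × (1 − 0.0232) × (1 − 0.0393).
= 0.9754 × 0.9768 × 0.9607 = 0.915327.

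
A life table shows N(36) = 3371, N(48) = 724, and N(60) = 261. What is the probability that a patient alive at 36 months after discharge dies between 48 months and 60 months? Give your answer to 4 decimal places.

This is the probability of reaching 48 but not 60, conditional on being alive at 36: (N(48) − N(60)) / N(36).
= (724 − 261) / 3371 = 463 / 3371 = 0.137348.

0.1373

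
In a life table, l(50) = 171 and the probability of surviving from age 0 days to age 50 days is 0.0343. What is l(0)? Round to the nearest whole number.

4985

l(0) = l(50) / p = 171 / 0.0343 = 4985.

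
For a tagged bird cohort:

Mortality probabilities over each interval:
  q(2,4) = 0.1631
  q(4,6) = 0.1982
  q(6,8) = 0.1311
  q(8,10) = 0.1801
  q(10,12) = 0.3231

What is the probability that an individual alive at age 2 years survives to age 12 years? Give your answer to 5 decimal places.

Survival from 2 to 12 is the product of surviving each interval: (1 − 0.1631) × (1 − 0.1982) × (1 − 0.1311) × (1 − 0.1801) × (1 − 0.3231).
= 0.8369 × 0.8018 × 0.8689 × 0.8199 × 0.6769 = 0.323590.

0.32359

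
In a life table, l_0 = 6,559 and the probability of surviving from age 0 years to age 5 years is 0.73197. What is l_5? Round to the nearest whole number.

4801

l_5 = l_0 × p = 6,559 × 0.73197 = 4801.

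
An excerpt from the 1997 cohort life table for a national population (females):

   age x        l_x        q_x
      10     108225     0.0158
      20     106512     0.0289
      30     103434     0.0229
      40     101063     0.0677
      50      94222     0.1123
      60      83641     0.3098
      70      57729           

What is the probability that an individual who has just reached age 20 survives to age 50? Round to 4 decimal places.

0.8846

We want 30p20 = l_50/l_20.
The conditional survival probability is l_50/l_20 = 94222/106512 = 0.884614.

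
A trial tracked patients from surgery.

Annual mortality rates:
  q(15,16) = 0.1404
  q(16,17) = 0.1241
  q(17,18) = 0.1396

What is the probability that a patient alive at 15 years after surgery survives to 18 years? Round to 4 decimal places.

Survival from 15 to 18 is the product of surviving each interval: (1 − 0.1404) × (1 − 0.1241) × (1 − 0.1396).
= 0.8596 × 0.8759 × 0.8604 = 0.647815.

0.6478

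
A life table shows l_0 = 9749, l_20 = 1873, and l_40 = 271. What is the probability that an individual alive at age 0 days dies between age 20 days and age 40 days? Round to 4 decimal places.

0.1643

This is the probability of reaching 20 but not 40, conditional on being alive at 0: (l_20 − l_40) / l_0.
= (1873 − 271) / 9749 = 1602 / 9749 = 0.164325.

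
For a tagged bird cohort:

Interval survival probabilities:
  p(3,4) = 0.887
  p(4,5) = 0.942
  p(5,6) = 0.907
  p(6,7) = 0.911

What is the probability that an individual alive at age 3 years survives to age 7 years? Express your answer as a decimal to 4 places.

Chaining the interval survival probabilities: 0.887 × 0.942 × 0.907 × 0.911.
= 0.690399.

0.6904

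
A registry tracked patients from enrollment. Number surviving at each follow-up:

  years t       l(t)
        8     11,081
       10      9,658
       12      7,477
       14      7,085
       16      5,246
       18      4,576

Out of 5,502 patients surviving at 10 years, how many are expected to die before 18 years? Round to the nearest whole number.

2895

The relevant probability is 1 − 4,576/9,658 = 0.526196.
Expected number = 5,502 × 0.526196 = 2895.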